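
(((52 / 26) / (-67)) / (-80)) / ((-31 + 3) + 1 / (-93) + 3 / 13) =-1209 / 90010480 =-0.00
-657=-657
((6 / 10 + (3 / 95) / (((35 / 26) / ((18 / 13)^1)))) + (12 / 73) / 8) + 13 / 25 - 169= -81471603 / 485450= -167.83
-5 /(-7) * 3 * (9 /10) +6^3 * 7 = 21195 /14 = 1513.93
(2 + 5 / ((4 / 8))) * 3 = 36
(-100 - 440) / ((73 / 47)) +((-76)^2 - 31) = 394005 / 73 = 5397.33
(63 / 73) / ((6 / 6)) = 63 / 73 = 0.86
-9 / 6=-3 / 2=-1.50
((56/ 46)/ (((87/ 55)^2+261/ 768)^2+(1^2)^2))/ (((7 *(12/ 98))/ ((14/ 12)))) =205695508480000/ 1126781246431647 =0.18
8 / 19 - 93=-1759 / 19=-92.58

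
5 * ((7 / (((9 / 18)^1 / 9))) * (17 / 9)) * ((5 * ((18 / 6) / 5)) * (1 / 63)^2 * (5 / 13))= 850 / 2457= 0.35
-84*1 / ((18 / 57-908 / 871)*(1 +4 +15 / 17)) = 843999 / 42950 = 19.65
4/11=0.36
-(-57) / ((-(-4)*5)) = 57 / 20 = 2.85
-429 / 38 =-11.29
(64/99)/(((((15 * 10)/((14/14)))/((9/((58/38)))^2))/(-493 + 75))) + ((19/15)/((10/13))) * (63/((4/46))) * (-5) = -506928417/84100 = -6027.69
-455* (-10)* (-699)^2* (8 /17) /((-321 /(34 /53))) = -11856717600 /5671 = -2090763.11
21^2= 441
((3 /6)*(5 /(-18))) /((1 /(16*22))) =-440 /9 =-48.89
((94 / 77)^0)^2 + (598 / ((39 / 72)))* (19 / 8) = 2623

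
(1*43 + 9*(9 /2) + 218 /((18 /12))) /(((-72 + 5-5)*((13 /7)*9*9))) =-9611 /454896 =-0.02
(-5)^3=-125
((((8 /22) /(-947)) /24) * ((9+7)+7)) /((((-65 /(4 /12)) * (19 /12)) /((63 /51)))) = 322 /218704915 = 0.00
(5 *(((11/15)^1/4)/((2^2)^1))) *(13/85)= 143/4080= 0.04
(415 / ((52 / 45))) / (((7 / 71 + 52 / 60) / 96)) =119333250 / 3341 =35717.82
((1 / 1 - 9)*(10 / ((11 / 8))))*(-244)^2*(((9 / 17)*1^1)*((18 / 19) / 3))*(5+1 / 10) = -617269248 / 209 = -2953441.38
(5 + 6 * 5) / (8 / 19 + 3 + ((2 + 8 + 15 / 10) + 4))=1330 / 719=1.85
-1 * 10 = -10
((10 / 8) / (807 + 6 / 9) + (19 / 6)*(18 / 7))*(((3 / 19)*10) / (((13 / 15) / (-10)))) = -621617625 / 4189367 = -148.38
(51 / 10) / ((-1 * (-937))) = 0.01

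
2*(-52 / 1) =-104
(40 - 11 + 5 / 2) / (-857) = -63 / 1714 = -0.04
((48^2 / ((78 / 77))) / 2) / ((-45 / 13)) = -4928 / 15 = -328.53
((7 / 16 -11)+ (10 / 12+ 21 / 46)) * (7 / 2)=-71659 / 2208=-32.45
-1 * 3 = -3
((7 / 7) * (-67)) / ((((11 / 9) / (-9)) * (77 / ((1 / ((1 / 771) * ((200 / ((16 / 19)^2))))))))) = 133894944 / 7644175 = 17.52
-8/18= -4/9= -0.44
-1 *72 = -72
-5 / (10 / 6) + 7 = 4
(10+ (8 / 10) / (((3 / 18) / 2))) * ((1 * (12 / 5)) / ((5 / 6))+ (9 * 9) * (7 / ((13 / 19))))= 26485578 / 1625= 16298.82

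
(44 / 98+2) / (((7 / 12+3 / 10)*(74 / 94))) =338400 / 96089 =3.52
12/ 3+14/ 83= 346/ 83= 4.17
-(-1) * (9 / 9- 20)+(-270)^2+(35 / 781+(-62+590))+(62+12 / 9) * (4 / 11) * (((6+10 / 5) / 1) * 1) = 172429072 / 2343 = 73593.29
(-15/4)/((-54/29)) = 145/72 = 2.01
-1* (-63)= 63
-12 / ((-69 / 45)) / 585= 4 / 299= 0.01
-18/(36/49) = -49/2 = -24.50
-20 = -20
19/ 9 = 2.11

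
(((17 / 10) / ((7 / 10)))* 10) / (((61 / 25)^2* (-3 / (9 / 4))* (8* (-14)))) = 159375 / 5834528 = 0.03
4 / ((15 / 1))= 4 / 15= 0.27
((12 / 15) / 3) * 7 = 28 / 15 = 1.87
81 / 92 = 0.88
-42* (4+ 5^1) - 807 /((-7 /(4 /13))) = -31170 /91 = -342.53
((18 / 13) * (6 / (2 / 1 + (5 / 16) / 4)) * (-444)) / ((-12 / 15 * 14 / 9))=17262720 / 12103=1426.32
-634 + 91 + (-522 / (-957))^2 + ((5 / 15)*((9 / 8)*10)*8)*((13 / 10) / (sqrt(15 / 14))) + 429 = -13758 / 121 + 13*sqrt(210) / 5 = -76.02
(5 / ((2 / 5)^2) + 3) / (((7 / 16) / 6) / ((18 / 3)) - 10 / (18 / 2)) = -6576 / 211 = -31.17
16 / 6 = 8 / 3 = 2.67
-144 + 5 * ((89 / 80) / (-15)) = -144.37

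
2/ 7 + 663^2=439569.29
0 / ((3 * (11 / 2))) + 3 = 3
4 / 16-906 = -3623 / 4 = -905.75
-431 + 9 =-422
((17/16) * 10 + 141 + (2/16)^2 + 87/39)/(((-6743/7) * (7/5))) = -640105/5610176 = -0.11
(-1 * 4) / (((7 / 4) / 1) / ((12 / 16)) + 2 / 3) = -4 / 3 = -1.33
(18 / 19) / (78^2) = 1 / 6422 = 0.00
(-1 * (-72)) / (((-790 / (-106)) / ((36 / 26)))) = 68688 / 5135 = 13.38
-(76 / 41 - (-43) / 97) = -9135 / 3977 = -2.30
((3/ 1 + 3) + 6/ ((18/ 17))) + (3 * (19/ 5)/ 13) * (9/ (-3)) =9.04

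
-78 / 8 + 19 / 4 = -5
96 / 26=48 / 13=3.69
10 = 10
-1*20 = -20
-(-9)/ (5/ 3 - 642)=-27/ 1921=-0.01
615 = 615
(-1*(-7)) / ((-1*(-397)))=0.02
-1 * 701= -701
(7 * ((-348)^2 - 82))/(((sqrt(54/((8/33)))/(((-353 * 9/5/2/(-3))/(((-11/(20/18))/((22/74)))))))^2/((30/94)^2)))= 959663752600/244953801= 3917.73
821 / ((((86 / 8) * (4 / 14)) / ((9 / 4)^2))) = 465507 / 344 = 1353.22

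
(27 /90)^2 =9 /100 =0.09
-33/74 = -0.45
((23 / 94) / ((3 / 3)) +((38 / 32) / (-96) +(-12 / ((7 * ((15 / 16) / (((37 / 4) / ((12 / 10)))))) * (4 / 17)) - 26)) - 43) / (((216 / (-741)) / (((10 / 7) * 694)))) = 9288548742265 / 21224448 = 437634.41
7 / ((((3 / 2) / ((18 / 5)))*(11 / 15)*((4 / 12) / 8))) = 549.82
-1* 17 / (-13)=17 / 13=1.31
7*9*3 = 189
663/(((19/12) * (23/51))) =405756/437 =928.50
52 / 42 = 26 / 21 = 1.24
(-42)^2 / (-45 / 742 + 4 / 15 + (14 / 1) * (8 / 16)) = 19633320 / 80203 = 244.80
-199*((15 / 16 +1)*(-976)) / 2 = 376309 / 2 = 188154.50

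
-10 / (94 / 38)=-190 / 47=-4.04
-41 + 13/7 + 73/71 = -38.11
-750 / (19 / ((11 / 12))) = -1375 / 38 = -36.18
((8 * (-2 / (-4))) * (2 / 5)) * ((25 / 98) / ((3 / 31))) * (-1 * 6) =-1240 / 49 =-25.31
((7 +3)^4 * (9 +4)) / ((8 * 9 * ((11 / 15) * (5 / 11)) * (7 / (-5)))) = -81250 / 21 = -3869.05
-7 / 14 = -1 / 2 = -0.50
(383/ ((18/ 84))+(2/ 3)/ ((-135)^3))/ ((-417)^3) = -13192530748/ 535218017617125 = -0.00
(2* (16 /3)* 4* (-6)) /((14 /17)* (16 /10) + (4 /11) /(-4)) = -239360 /1147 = -208.68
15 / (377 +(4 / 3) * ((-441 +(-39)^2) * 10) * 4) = 15 / 57977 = 0.00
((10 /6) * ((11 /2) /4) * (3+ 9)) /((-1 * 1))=-55 /2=-27.50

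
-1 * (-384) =384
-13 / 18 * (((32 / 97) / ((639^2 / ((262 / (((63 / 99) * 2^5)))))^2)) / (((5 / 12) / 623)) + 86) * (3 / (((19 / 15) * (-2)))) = 421884683098761857 / 5735820345781176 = 73.55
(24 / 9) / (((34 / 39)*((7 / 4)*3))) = 208 / 357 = 0.58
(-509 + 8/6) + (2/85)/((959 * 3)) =-124147343/244545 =-507.67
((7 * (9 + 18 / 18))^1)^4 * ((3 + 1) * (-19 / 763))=-260680000 / 109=-2391559.63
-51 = -51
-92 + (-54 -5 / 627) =-91547 / 627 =-146.01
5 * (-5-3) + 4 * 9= -4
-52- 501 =-553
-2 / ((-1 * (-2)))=-1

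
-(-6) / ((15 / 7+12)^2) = 98 / 3267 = 0.03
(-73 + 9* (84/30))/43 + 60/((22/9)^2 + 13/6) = 1774559/283585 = 6.26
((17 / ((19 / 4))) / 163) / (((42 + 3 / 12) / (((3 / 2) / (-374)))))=-12 / 5757323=-0.00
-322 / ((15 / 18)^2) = -11592 / 25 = -463.68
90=90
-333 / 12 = -111 / 4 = -27.75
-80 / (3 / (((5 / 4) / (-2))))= 50 / 3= 16.67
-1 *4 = -4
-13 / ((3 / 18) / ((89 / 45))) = -154.27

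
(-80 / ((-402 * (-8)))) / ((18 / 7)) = -35 / 3618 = -0.01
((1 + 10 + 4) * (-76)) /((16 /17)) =-4845 /4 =-1211.25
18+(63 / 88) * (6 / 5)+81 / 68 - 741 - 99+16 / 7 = -5351611 / 6545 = -817.66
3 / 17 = 0.18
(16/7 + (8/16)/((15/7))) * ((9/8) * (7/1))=1587/80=19.84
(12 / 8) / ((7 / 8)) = 12 / 7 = 1.71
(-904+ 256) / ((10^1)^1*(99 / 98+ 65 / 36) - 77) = 571536 / 43079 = 13.27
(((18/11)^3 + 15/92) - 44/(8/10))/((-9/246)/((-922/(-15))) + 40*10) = -116777012251/925784723215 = -0.13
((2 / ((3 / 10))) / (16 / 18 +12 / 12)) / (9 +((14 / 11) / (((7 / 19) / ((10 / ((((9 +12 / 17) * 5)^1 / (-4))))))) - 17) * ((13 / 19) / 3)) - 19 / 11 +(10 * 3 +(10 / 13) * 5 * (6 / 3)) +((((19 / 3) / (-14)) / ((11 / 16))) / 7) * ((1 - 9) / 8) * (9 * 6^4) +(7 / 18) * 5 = 281597194403615 / 248075085258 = 1135.13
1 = 1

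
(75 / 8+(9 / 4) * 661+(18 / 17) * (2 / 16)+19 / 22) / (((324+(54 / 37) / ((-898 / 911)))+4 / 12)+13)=111661338999 / 25040893240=4.46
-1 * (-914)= 914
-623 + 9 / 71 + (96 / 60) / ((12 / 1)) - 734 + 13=-1431083 / 1065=-1343.74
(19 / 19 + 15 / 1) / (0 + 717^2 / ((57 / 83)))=304 / 14223129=0.00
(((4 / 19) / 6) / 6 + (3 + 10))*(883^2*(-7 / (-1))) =12138198352 / 171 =70983616.09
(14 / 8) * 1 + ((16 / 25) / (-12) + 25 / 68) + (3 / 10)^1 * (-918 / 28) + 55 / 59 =-14405401 / 2106300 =-6.84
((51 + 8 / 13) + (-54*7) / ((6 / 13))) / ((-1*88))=1247 / 143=8.72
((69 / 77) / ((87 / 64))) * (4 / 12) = 1472 / 6699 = 0.22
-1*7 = -7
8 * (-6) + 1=-47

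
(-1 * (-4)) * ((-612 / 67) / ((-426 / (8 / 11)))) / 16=204 / 52327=0.00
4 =4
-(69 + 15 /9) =-212 /3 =-70.67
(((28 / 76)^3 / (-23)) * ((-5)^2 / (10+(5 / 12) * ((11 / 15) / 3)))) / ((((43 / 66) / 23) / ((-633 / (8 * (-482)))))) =-4836325725 / 155096160694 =-0.03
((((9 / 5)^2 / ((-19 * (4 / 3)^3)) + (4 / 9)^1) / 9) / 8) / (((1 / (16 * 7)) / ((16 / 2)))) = 713419 / 153900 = 4.64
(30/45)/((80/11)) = 11/120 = 0.09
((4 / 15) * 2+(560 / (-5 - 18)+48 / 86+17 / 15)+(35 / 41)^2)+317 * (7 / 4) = 10640504077 / 19950108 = 533.36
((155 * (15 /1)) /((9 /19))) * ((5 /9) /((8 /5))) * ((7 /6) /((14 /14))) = 2576875 /1296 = 1988.33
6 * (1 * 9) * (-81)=-4374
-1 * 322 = -322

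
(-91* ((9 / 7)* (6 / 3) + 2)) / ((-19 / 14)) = 5824 / 19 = 306.53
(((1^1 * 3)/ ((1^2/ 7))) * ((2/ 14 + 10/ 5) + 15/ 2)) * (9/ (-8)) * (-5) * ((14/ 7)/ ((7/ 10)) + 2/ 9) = 196425/ 56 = 3507.59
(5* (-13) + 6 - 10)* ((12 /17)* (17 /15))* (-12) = 662.40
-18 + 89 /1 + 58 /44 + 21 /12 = 3259 /44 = 74.07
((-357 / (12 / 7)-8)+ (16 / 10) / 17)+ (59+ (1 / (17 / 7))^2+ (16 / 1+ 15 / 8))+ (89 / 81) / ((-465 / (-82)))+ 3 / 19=-45916912429 / 330909624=-138.76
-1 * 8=-8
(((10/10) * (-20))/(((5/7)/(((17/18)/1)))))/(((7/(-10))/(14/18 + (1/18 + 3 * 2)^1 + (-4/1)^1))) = 107.04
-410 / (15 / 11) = -902 / 3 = -300.67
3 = 3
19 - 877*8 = -6997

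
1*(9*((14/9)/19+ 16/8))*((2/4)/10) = 89/95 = 0.94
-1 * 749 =-749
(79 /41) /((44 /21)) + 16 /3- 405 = -2158019 /5412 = -398.75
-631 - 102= -733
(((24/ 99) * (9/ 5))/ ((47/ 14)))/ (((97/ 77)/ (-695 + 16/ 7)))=-1629264/ 22795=-71.47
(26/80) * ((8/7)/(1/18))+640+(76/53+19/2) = 2439769/3710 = 657.62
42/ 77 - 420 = -4614/ 11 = -419.45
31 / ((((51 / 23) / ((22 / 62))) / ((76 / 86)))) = 9614 / 2193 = 4.38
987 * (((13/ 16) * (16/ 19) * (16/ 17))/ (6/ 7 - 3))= -479024/ 1615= -296.61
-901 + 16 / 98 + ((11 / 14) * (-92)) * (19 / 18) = -430918 / 441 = -977.14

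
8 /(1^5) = 8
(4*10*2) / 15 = 16 / 3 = 5.33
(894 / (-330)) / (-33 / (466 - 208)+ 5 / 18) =-57663 / 3190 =-18.08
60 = 60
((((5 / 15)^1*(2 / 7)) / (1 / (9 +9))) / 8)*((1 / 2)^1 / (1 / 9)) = 27 / 28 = 0.96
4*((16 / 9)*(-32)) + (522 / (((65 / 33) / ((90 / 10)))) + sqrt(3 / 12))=2524957 / 1170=2158.08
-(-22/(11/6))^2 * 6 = -864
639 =639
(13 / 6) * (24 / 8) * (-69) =-448.50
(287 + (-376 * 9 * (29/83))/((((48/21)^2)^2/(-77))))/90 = 2463027791/61194240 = 40.25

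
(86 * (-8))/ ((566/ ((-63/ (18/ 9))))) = 10836/ 283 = 38.29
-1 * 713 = -713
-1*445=-445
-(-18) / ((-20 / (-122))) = 549 / 5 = 109.80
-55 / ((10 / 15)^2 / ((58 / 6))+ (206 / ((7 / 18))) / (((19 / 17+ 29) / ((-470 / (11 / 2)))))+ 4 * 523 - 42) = -11790240 / 117271501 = -0.10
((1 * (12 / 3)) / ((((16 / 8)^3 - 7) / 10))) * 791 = 31640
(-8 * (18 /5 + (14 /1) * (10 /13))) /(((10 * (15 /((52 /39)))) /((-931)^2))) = -12952876384 /14625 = -885666.76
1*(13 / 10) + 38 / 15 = 23 / 6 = 3.83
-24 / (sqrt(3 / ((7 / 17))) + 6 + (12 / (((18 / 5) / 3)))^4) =-1681008 / 700840201 + 24 * sqrt(357) / 700840201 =-0.00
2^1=2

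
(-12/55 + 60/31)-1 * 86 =-143702/1705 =-84.28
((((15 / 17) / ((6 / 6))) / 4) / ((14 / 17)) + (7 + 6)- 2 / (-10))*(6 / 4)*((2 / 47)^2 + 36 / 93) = 37660977 / 4793530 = 7.86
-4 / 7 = -0.57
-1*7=-7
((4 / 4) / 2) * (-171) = -171 / 2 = -85.50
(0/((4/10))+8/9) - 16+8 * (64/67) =-4504/603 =-7.47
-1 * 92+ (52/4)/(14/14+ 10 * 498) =-458239/4981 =-92.00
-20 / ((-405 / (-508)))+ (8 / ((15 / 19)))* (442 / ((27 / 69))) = 4625536 / 405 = 11421.08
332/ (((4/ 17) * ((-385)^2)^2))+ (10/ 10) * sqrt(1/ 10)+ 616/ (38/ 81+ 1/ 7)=1006.86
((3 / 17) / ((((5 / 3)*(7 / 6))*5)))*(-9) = -486 / 2975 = -0.16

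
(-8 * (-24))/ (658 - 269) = 192/ 389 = 0.49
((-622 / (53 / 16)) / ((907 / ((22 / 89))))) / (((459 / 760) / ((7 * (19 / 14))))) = -1580775680 / 1963748421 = -0.80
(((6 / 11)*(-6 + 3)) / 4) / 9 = -1 / 22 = -0.05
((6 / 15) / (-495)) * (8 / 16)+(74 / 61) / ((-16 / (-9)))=823687 / 1207800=0.68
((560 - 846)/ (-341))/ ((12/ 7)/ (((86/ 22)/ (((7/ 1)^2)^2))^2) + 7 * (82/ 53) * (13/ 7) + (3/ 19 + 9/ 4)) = 193642072/ 149320410647533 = 0.00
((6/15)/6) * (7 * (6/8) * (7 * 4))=49/5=9.80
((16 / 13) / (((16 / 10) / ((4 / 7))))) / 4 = 10 / 91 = 0.11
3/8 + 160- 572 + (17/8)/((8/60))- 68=-7419/16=-463.69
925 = 925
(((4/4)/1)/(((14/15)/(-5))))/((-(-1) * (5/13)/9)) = -1755/14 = -125.36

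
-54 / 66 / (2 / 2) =-9 / 11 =-0.82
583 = 583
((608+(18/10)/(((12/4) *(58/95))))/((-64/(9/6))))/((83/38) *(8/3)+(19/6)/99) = -597949209/245352064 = -2.44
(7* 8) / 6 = 28 / 3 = 9.33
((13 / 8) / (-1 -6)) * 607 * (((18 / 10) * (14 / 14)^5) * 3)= -213057 / 280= -760.92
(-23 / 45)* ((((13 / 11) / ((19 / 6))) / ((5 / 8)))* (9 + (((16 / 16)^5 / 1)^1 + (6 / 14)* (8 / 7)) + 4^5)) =-48500192 / 153615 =-315.73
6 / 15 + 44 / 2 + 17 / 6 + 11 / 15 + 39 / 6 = 487 / 15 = 32.47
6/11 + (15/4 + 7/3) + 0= 875/132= 6.63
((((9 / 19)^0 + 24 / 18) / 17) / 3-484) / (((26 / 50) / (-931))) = 1723397375 / 1989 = 866464.24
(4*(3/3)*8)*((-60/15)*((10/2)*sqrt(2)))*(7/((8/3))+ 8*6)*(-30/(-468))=-27000*sqrt(2)/13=-2937.21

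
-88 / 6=-44 / 3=-14.67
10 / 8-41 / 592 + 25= 15499 / 592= 26.18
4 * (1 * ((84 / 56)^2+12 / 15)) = 61 / 5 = 12.20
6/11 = 0.55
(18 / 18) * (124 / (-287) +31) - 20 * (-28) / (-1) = -151947 / 287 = -529.43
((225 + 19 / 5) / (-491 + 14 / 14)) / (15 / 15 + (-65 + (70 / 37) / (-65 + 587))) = 0.01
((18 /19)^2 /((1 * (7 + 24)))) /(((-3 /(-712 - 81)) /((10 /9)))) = 95160 /11191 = 8.50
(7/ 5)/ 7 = 1/ 5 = 0.20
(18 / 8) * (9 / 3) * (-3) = -81 / 4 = -20.25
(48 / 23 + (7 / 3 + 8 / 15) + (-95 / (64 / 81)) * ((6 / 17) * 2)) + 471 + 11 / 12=36785183 / 93840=392.00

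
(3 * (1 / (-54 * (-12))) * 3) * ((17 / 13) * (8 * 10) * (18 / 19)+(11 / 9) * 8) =30257 / 20007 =1.51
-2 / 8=-1 / 4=-0.25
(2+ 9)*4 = 44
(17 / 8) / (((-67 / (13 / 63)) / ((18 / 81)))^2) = 2873 / 2886328242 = 0.00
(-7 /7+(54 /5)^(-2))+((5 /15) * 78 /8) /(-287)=-419597 /418446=-1.00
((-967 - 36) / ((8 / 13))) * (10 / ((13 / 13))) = -65195 / 4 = -16298.75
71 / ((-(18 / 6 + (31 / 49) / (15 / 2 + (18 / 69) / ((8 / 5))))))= -2452695 / 106487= -23.03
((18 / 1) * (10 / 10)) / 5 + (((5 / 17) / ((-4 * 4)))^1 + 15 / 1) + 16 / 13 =350283 / 17680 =19.81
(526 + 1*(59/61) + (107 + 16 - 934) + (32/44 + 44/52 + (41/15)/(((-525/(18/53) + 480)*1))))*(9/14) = -101293320807/557835850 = -181.58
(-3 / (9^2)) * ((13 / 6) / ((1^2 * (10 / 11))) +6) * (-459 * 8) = 17102 / 15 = 1140.13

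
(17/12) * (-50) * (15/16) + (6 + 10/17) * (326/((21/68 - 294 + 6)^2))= -812943008677/12246751008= -66.38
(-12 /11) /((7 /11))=-12 /7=-1.71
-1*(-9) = 9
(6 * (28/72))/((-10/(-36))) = 42/5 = 8.40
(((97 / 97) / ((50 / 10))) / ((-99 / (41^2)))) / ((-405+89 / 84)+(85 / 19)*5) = 894292 / 100483185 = 0.01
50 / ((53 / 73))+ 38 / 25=93264 / 1325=70.39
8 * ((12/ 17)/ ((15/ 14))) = 448/ 85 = 5.27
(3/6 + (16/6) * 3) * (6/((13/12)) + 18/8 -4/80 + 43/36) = 355351/4680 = 75.93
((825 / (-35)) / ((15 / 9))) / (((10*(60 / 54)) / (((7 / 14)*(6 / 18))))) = -297 / 1400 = -0.21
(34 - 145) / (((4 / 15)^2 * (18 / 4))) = -2775 / 8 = -346.88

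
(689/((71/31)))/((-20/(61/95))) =-1302899/134900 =-9.66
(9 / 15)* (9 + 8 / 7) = 213 / 35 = 6.09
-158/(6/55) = -4345/3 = -1448.33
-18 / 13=-1.38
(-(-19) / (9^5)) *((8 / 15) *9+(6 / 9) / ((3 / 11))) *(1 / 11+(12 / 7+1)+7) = 935294 / 40920957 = 0.02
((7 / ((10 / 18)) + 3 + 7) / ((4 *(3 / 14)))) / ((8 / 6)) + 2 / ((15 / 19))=2677 / 120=22.31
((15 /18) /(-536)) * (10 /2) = -25 /3216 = -0.01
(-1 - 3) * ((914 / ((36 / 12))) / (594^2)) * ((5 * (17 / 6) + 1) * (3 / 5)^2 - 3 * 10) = 186913 / 2205225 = 0.08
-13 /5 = -2.60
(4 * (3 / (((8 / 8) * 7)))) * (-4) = -48 / 7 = -6.86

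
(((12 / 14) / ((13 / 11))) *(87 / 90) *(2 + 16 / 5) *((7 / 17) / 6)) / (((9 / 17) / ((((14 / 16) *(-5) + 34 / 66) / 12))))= -29551 / 194400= -0.15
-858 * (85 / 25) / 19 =-14586 / 95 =-153.54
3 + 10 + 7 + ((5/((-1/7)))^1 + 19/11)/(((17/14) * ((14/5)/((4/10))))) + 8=24.09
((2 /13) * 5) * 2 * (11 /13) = 220 /169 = 1.30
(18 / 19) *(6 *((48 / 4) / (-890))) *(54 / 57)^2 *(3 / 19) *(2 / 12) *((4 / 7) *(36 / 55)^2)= -544195584 / 1227998492875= -0.00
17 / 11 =1.55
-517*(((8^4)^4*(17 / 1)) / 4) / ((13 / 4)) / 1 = -2473883570309955584 / 13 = -190298736177688891.08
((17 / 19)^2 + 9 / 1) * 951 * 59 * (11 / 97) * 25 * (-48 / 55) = -47643274080 / 35017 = -1360575.55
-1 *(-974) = 974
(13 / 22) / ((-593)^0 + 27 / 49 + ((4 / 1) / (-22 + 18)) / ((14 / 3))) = 637 / 1441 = 0.44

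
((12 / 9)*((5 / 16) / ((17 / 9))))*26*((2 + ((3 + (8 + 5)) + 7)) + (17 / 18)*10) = 10075 / 51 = 197.55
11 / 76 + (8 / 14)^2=1755 / 3724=0.47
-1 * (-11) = 11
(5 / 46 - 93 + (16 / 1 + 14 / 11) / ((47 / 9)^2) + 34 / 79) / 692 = -8108609637 / 61105375672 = -0.13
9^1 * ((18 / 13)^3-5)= -46377 / 2197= -21.11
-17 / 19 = -0.89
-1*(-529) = 529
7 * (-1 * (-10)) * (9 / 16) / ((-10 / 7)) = -441 / 16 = -27.56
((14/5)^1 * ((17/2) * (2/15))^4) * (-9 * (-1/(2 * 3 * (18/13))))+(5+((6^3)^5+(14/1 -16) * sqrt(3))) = 714093445339994161/1518750 -2 * sqrt(3) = 470184984582.54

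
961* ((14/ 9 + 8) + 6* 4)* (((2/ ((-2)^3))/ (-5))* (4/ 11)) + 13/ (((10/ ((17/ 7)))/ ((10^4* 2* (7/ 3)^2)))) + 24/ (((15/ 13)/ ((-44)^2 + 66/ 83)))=1053554774/ 2739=384649.42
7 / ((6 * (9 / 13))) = 91 / 54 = 1.69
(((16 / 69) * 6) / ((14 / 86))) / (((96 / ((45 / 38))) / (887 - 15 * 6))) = 514065 / 6118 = 84.03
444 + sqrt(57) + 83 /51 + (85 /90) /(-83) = 453.17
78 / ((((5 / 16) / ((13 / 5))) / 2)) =32448 / 25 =1297.92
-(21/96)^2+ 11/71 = 7785/72704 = 0.11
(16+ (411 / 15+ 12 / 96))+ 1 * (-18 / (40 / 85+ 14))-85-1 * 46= -145499 / 1640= -88.72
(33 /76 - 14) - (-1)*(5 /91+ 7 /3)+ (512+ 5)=10494805 /20748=505.82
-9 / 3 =-3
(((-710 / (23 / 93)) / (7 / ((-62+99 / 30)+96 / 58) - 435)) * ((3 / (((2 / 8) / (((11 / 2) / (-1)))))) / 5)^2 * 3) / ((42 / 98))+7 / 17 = 10295558996317 / 1279322675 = 8047.66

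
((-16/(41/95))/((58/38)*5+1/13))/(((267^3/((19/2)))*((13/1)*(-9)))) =34295/1671618262986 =0.00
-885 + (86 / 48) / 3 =-63677 / 72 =-884.40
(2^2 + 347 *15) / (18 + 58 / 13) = 67717 / 292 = 231.91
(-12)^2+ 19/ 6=883/ 6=147.17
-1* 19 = -19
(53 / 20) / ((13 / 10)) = 53 / 26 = 2.04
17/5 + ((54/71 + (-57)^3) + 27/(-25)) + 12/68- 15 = -185204.74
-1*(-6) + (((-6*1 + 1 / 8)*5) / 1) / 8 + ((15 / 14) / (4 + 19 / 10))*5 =85537 / 26432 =3.24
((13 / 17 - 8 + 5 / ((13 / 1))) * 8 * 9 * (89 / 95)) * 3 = -29105136 / 20995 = -1386.29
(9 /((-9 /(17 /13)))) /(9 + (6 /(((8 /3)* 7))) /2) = -952 /6669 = -0.14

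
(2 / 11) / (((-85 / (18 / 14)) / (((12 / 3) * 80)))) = -1152 / 1309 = -0.88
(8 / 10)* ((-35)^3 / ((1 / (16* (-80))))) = 43904000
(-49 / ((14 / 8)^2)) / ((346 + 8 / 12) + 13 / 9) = -144 / 3133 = -0.05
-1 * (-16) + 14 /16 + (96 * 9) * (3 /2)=10503 /8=1312.88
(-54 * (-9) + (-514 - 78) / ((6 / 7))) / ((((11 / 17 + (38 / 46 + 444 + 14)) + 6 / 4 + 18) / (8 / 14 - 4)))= 3841184 / 2621899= 1.47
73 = 73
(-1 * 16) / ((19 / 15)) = -240 / 19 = -12.63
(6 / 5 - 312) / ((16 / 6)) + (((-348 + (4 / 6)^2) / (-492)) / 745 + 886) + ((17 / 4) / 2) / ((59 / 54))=15013889053 / 19463274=771.40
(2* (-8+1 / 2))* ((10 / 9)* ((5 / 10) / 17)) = -0.49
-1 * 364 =-364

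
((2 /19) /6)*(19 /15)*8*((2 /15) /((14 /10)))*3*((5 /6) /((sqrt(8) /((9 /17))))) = 0.01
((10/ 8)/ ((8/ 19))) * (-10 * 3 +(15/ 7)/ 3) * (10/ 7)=-97375/ 784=-124.20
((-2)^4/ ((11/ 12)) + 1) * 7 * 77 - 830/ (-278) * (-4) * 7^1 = 1371013/ 139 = 9863.40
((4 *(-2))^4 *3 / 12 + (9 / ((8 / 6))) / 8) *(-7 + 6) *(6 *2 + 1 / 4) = -12554.34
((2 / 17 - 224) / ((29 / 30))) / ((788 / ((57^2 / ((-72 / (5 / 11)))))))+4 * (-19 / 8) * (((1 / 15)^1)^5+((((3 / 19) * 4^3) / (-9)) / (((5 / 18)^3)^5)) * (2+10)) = 163044799978452550593344053429 / 5761817138671875000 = 28297461730.28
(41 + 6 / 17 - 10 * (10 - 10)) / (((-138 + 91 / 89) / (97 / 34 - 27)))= 51367507 / 7046398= 7.29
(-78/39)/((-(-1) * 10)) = -1/5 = -0.20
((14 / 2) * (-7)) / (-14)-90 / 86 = 211 / 86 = 2.45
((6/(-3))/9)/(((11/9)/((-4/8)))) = 0.09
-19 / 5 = -3.80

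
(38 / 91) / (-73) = -38 / 6643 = -0.01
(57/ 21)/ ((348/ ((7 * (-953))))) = -18107/ 348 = -52.03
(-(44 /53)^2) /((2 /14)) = -13552 /2809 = -4.82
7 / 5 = 1.40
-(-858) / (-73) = -858 / 73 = -11.75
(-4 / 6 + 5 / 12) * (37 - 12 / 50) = -919 / 100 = -9.19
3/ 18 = 1/ 6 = 0.17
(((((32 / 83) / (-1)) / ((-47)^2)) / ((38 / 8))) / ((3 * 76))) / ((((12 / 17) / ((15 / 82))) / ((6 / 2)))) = -340 / 2713718947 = -0.00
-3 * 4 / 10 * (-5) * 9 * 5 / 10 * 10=270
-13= -13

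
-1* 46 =-46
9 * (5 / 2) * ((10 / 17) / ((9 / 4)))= 100 / 17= 5.88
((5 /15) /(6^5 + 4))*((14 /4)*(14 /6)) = 49 /140040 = 0.00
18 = 18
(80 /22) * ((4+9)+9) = 80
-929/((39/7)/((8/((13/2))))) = -104048/507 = -205.22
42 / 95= 0.44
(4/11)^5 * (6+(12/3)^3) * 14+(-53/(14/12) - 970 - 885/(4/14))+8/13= -120354530851/29311282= -4106.08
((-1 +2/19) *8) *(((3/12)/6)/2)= -17/114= -0.15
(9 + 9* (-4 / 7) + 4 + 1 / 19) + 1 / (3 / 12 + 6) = 26832 / 3325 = 8.07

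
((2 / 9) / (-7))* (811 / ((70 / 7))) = -811 / 315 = -2.57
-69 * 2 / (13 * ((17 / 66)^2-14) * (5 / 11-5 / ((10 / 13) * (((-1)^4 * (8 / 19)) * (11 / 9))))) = -105798528 / 1690902005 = -0.06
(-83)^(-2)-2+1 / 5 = -1.80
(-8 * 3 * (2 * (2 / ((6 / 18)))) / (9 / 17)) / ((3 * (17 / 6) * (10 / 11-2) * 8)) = 22 / 3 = 7.33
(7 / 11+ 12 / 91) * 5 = 3845 / 1001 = 3.84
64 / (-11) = -64 / 11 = -5.82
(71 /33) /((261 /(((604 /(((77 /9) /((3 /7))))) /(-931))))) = -42884 /160077071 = -0.00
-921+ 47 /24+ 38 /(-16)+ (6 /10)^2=-276317 /300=-921.06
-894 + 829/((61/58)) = -6452/61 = -105.77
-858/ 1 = -858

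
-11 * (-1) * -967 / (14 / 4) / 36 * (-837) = 989241 / 14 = 70660.07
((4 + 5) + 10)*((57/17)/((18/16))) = 2888/51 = 56.63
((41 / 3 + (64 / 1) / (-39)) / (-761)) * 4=-1876 / 29679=-0.06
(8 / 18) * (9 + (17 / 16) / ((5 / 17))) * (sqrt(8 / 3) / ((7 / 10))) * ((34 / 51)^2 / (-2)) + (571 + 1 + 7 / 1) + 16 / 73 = 42283 / 73 -2018 * sqrt(6) / 1701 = 576.31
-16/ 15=-1.07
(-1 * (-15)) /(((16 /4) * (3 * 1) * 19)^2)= 5 /17328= 0.00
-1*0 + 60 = 60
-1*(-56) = 56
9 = 9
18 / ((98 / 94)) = 846 / 49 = 17.27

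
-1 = -1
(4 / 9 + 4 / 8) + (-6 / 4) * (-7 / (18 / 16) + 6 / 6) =79 / 9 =8.78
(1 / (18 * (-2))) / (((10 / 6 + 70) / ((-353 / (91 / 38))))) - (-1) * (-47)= -5510623 / 117390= -46.94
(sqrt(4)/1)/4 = 1/2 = 0.50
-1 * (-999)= 999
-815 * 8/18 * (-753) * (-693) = -189018060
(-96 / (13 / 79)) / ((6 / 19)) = -24016 / 13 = -1847.38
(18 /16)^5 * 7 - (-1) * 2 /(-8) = 405151 /32768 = 12.36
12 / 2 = 6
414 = 414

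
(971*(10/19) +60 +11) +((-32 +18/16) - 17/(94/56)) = 3865261/7144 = 541.05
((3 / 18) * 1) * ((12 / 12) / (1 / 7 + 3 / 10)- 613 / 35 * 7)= -18653 / 930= -20.06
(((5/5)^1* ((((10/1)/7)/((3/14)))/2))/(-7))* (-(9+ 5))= 20/3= 6.67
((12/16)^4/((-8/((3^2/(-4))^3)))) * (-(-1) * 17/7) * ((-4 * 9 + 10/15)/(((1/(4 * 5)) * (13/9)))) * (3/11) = -2394141705/16400384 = -145.98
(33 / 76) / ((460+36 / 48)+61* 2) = 11 / 14763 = 0.00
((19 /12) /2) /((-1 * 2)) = -19 /48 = -0.40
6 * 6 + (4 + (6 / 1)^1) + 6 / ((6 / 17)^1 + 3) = 908 / 19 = 47.79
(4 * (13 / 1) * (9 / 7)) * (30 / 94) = 7020 / 329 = 21.34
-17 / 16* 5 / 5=-17 / 16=-1.06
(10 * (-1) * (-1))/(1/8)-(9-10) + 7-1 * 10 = 78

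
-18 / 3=-6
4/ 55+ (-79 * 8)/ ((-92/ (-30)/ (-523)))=107783.55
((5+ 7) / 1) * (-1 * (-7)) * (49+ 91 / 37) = 159936 / 37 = 4322.59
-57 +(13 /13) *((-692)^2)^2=229310730439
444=444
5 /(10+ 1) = 5 /11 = 0.45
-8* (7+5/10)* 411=-24660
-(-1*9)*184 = 1656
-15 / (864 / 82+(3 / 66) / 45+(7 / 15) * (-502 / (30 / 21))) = 0.10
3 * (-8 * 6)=-144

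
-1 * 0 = 0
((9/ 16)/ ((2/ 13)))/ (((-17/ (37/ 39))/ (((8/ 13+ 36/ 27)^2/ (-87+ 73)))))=13357/ 241332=0.06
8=8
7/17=0.41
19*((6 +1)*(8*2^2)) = 4256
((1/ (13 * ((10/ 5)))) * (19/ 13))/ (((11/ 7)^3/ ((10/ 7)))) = 4655/ 224939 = 0.02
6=6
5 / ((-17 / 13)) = -65 / 17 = -3.82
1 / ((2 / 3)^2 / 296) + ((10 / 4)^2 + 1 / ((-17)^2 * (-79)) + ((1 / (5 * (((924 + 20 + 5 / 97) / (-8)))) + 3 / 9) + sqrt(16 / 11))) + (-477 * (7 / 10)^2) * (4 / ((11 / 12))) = -2396348781605341 / 6899320437900 + 4 * sqrt(11) / 11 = -346.13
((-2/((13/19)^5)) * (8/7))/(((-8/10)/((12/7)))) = 32.66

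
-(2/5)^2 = -4/25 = -0.16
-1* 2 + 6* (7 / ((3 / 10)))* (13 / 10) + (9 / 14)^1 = 2529 / 14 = 180.64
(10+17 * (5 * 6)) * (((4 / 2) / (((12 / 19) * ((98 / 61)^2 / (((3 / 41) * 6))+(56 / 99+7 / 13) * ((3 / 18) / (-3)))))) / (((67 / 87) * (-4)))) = -3087277569090 / 33599610709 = -91.88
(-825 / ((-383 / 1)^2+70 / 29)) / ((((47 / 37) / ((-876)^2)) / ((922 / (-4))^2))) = -12030467039484300 / 66646799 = -180510800.52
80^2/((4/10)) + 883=16883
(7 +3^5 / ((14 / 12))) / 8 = 1507 / 56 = 26.91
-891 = -891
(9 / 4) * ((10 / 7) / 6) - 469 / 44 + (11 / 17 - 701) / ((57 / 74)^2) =-10126485671 / 8505882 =-1190.53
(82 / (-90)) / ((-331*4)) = 41 / 59580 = 0.00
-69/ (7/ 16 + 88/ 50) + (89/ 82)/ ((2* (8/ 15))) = -11679245/ 384416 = -30.38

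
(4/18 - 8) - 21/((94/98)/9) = -86639/423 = -204.82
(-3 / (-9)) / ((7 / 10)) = 10 / 21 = 0.48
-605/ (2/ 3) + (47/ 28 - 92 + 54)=-26427/ 28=-943.82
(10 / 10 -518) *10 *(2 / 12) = -861.67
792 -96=696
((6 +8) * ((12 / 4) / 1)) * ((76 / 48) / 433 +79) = 2873521 / 866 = 3318.15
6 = 6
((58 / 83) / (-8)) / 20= -0.00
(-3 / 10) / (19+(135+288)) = -3 / 4420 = -0.00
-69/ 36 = -23/ 12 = -1.92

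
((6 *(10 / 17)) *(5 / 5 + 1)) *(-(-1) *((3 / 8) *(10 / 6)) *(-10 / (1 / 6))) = -4500 / 17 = -264.71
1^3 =1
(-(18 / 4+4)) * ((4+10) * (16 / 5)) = -380.80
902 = 902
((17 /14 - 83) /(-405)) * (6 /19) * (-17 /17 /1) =-229 /3591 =-0.06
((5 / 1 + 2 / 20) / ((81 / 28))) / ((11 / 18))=476 / 165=2.88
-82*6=-492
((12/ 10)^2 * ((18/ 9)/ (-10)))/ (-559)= 36/ 69875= 0.00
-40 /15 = -8 /3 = -2.67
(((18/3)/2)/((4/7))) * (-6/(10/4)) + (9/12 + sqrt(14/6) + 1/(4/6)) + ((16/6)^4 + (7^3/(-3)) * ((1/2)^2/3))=sqrt(21)/3 + 24859/810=32.22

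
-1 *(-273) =273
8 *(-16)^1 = -128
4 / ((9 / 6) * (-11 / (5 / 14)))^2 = 100 / 53361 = 0.00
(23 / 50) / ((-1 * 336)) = -23 / 16800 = -0.00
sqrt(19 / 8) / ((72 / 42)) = 7 * sqrt(38) / 48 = 0.90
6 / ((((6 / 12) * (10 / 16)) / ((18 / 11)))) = 1728 / 55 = 31.42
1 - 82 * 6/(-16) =127/4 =31.75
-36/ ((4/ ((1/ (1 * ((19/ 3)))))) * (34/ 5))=-135/ 646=-0.21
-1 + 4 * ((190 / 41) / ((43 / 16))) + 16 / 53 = 579249 / 93439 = 6.20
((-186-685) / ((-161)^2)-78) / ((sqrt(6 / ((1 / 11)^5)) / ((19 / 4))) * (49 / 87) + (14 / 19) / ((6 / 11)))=96962601333 / 12494805672811-13374151908 * sqrt(66) / 162270203543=-0.66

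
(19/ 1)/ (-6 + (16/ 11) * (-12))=-0.81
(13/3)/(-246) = -13/738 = -0.02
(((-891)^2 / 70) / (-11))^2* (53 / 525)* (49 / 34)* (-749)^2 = 7374722041584513 / 85000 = 86761435783.35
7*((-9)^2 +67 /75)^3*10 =3243825414032 /84375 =38445338.24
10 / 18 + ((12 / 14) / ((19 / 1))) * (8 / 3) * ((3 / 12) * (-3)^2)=989 / 1197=0.83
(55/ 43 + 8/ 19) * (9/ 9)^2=1.70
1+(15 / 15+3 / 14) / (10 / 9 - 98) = 12055 / 12208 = 0.99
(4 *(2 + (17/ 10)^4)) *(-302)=-15631671/ 1250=-12505.34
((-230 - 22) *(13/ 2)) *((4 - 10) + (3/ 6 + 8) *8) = -101556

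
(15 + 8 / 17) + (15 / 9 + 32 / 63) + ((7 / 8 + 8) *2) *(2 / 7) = 48659 / 2142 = 22.72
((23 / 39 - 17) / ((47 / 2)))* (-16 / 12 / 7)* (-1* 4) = -20480 / 38493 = -0.53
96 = 96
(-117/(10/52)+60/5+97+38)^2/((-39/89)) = -157893387/325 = -485825.81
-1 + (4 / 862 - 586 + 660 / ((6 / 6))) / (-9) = -3975 / 431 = -9.22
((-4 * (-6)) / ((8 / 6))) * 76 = 1368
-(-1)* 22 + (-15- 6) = 1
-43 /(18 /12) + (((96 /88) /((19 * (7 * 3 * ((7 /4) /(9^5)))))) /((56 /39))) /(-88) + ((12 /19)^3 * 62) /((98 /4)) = -98242354493 /3416028924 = -28.76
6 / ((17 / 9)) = 3.18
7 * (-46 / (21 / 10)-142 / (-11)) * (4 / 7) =-8312 / 231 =-35.98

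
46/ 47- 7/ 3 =-191/ 141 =-1.35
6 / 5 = 1.20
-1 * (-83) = 83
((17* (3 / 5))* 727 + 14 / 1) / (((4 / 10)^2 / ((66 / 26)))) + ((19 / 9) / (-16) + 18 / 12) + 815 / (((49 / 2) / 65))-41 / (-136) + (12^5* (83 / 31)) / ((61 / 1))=386160338558725 / 2948780016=130955.97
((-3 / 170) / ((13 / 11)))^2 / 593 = 1089 / 2896271300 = 0.00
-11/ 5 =-2.20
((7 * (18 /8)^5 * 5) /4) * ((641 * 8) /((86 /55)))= 72862037325 /44032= 1654751.94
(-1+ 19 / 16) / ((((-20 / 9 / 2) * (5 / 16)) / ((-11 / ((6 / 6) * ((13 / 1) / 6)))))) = 891 / 325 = 2.74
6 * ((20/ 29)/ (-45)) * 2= -0.18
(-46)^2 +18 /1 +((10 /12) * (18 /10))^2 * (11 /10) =85459 /40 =2136.48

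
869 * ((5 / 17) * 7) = 30415 / 17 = 1789.12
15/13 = 1.15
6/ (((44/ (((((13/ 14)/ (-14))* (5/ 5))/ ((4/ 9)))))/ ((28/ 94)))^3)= -4804839/ 776579082797056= -0.00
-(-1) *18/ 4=9/ 2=4.50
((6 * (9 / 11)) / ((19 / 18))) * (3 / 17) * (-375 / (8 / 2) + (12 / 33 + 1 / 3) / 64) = -48108411 / 625328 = -76.93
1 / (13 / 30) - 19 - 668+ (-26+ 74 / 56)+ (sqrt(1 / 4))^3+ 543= -121027 / 728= -166.25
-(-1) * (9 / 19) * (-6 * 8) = -432 / 19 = -22.74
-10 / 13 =-0.77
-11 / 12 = -0.92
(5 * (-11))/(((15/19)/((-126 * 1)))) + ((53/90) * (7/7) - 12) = 8766.59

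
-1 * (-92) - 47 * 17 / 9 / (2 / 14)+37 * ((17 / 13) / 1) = -56284 / 117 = -481.06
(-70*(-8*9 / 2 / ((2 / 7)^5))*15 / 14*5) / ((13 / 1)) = 56723625 / 104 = 545419.47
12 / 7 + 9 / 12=69 / 28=2.46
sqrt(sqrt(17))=2.03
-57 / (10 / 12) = -342 / 5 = -68.40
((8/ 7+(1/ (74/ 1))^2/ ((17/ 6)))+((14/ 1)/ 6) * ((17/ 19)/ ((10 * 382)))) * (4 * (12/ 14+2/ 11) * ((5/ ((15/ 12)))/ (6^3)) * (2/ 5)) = 648982029424/ 18436697332515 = 0.04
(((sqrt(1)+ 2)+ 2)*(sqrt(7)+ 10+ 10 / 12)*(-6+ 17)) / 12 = 55*sqrt(7) / 12+ 3575 / 72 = 61.78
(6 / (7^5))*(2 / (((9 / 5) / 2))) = 40 / 50421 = 0.00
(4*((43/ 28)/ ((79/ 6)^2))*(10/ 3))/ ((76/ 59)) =76110/ 830053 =0.09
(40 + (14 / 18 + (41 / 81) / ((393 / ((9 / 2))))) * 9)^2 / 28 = 1367742289 / 17298288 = 79.07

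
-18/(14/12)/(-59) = 0.26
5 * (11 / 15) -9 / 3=2 / 3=0.67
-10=-10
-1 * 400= -400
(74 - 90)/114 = -8/57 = -0.14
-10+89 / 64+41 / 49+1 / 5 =-118739 / 15680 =-7.57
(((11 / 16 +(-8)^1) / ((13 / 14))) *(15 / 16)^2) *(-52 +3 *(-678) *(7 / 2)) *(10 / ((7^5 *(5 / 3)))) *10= 217819125 / 1229312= 177.19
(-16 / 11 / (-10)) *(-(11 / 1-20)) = 72 / 55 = 1.31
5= 5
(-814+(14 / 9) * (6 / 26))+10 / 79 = -2506438 / 3081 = -813.51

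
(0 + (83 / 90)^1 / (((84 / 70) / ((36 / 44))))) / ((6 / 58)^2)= 69803 / 1188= 58.76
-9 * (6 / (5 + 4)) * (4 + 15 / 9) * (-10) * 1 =340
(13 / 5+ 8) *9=477 / 5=95.40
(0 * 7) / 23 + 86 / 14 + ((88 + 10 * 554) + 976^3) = 6508038671 / 7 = 929719810.14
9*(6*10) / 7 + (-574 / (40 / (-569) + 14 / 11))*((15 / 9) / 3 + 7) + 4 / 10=-3529.23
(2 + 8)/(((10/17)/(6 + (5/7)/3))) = 2227/21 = 106.05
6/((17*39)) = 2/221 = 0.01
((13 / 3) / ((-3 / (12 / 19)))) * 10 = -520 / 57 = -9.12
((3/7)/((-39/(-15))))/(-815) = -3/14833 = -0.00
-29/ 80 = -0.36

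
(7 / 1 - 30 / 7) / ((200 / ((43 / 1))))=817 / 1400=0.58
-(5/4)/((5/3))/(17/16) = -12/17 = -0.71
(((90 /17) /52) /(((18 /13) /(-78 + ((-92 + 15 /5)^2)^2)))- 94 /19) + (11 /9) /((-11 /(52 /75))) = 4023336820591 /872100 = 4613389.31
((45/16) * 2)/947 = 45/7576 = 0.01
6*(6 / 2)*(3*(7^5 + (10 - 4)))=907902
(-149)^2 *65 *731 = 1054880515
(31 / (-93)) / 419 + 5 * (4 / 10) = 2513 / 1257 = 2.00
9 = 9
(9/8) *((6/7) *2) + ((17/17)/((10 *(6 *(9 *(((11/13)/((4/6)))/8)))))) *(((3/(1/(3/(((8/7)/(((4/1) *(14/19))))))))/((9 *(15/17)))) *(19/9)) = 16844899/8419950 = 2.00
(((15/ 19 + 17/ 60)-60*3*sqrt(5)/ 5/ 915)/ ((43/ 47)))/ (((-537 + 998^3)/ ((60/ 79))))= 57481/ 64156481340065-6768*sqrt(5)/ 205976071670735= 0.00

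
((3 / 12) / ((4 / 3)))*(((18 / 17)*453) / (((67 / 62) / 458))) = 38115.83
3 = 3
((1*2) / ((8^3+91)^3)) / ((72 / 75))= 25 / 2631074724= 0.00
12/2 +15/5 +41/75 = 716/75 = 9.55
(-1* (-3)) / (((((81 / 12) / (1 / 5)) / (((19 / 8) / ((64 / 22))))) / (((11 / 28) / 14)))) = 2299 / 1128960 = 0.00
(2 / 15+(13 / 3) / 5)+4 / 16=5 / 4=1.25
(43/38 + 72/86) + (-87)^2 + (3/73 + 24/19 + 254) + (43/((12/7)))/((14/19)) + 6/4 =11253275785/1431384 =7861.81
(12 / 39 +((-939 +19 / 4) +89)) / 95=-43937 / 4940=-8.89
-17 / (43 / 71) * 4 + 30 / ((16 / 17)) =-27659 / 344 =-80.40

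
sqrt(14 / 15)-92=-92 + sqrt(210) / 15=-91.03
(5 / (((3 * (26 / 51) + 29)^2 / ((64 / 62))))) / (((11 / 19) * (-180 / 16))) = -702848 / 826668909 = -0.00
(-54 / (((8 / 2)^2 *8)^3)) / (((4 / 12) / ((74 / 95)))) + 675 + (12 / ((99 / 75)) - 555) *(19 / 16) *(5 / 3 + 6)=-7059524092501 / 1643642880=-4295.05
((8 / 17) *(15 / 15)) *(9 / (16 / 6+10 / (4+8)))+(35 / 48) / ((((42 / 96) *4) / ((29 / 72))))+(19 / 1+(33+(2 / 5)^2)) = 137613839 / 2570400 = 53.54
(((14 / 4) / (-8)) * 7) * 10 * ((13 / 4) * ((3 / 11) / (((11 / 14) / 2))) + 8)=-304045 / 968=-314.10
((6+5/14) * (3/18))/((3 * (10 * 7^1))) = 89/17640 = 0.01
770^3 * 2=913066000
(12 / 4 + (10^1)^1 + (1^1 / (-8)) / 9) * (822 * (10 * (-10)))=-3202375 / 3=-1067458.33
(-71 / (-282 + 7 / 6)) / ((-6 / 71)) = -5041 / 1685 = -2.99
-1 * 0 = 0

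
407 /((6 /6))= 407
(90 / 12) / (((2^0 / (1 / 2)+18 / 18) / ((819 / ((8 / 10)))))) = 20475 / 8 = 2559.38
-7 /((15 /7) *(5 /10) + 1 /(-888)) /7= -0.93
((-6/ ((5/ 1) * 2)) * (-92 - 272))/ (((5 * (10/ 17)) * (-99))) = -3094/ 4125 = -0.75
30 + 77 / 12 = 437 / 12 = 36.42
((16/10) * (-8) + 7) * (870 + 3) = -25317/5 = -5063.40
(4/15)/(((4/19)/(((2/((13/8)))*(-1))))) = -304/195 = -1.56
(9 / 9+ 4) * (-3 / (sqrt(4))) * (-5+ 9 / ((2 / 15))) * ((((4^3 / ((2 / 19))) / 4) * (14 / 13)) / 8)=-249375 / 26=-9591.35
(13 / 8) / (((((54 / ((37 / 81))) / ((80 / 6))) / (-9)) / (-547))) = 902.29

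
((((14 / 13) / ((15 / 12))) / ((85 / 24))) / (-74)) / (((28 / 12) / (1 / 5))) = -288 / 1022125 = -0.00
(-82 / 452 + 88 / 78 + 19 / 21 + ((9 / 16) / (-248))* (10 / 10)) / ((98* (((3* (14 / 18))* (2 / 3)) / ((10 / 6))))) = 1131842835 / 55981639168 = 0.02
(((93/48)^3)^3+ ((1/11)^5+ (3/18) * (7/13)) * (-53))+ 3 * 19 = 188616540074584299907/431626277464571904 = 436.99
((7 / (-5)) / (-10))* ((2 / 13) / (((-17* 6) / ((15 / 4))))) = -7 / 8840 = -0.00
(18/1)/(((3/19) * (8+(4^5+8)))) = 57/520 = 0.11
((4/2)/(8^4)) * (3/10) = 3/20480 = 0.00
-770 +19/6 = -4601/6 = -766.83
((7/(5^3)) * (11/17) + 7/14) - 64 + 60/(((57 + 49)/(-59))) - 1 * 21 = -26547963/225250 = -117.86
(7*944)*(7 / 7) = 6608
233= 233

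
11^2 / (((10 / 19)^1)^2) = 43681 / 100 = 436.81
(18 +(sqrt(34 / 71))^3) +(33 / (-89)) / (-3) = 34 * sqrt(2414) / 5041 +1613 / 89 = 18.45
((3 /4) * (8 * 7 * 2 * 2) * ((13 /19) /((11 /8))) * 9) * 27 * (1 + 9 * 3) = 118879488 /209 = 568801.38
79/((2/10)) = 395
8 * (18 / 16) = 9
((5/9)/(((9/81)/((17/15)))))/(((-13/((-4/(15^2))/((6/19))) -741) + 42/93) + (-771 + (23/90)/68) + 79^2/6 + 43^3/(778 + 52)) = -1695401160/43282198403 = -0.04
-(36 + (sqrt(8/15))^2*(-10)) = -92/3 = -30.67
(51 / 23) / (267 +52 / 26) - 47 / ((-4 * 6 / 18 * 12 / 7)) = 2036339 / 98992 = 20.57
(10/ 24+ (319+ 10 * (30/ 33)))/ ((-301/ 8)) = -86726/ 9933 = -8.73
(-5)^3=-125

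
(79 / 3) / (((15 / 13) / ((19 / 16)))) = 19513 / 720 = 27.10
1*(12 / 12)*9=9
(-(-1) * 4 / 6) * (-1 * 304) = -608 / 3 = -202.67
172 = 172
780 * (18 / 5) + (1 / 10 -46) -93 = 26691 / 10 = 2669.10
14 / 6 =7 / 3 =2.33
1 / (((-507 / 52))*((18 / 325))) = -50 / 27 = -1.85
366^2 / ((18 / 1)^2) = 3721 / 9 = 413.44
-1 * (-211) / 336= 211 / 336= 0.63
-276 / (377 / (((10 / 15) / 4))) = -46 / 377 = -0.12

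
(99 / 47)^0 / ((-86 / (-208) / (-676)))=-1634.98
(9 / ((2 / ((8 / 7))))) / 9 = 4 / 7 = 0.57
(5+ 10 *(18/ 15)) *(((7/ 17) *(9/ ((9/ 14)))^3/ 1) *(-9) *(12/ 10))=-1037232/ 5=-207446.40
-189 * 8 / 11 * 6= -9072 / 11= -824.73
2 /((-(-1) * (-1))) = -2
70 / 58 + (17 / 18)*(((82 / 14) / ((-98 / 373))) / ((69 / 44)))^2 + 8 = 29248776955061 / 146193118029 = 200.07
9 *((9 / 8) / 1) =81 / 8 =10.12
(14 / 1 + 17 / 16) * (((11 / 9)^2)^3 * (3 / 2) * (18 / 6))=426946201 / 1889568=225.95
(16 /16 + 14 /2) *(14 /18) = 56 /9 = 6.22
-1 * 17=-17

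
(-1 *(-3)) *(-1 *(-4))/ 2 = 6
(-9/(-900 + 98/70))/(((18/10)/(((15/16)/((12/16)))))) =125/17972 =0.01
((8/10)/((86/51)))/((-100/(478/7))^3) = -0.15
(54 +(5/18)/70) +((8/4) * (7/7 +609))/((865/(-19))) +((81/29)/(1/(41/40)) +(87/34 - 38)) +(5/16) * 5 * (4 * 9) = 10935128543/214928280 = 50.88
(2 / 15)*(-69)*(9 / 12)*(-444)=15318 / 5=3063.60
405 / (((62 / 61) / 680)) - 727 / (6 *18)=907145063 / 3348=270951.33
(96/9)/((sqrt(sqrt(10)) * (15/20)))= 64 * 10^(3/4)/45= 8.00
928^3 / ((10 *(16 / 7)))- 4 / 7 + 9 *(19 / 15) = 1223742843 / 35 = 34964081.23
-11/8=-1.38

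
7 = 7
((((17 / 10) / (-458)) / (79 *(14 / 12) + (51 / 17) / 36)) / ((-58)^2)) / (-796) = 17 / 1131360228720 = 0.00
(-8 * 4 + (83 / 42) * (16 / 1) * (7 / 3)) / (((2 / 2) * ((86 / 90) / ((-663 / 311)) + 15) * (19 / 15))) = 2337075 / 1031111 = 2.27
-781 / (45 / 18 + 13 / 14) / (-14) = 781 / 48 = 16.27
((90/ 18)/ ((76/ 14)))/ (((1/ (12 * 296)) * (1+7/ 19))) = 31080/ 13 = 2390.77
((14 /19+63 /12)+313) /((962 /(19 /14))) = 24243 /53872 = 0.45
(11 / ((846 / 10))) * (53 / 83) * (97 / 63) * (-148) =-41847740 / 2211867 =-18.92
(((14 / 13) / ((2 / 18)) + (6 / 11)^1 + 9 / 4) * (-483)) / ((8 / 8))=-3450069 / 572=-6031.59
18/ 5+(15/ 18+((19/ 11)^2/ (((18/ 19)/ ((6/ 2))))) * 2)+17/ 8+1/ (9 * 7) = 7766167/ 304920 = 25.47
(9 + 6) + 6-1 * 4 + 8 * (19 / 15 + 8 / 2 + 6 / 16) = 932 / 15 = 62.13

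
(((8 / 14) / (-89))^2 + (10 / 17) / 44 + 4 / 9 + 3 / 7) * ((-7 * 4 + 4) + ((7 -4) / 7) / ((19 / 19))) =-5790322255 / 277124106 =-20.89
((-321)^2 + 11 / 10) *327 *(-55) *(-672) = 1245358577232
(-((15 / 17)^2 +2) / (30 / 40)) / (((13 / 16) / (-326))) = 16753792 / 11271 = 1486.45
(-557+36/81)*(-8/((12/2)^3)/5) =5009/1215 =4.12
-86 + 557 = 471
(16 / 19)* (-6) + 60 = 1044 / 19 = 54.95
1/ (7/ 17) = 17/ 7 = 2.43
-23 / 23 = -1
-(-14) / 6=7 / 3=2.33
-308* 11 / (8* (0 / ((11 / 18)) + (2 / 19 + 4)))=-16093 / 156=-103.16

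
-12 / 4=-3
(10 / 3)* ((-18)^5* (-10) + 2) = 188956820 / 3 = 62985606.67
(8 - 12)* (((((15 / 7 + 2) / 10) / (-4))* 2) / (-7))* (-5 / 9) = 29 / 441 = 0.07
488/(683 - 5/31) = 1891/2646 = 0.71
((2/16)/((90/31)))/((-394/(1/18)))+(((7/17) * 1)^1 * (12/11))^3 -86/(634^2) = 303390568789374683/3355402064496166080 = 0.09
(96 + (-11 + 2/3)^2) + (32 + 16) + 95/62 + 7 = 144695/558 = 259.31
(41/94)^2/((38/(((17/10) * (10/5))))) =28577/1678840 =0.02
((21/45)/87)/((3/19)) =133/3915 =0.03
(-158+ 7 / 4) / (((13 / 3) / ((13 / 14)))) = -1875 / 56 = -33.48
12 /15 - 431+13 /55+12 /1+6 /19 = -436442 /1045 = -417.65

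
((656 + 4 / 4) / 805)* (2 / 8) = 657 / 3220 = 0.20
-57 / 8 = -7.12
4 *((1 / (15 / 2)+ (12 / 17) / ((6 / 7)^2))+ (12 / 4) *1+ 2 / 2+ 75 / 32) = 20231 / 680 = 29.75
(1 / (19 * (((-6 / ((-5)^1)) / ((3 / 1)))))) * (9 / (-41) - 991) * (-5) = 508000 / 779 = 652.12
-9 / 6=-3 / 2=-1.50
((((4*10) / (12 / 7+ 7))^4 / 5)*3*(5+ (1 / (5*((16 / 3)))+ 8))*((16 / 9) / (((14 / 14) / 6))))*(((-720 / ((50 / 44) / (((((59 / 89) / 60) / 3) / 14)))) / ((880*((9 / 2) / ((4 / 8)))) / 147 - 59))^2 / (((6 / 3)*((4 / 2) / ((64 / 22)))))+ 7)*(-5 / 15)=-44793984562681086451712 / 518212708968717075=-86439.38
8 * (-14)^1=-112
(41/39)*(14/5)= 574/195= 2.94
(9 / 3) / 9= 1 / 3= 0.33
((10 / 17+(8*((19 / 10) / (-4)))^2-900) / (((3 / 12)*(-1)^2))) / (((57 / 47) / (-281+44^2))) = -7801586588 / 1615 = -4830703.77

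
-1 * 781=-781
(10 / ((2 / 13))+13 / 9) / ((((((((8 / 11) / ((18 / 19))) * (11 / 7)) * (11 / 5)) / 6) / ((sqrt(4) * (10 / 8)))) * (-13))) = -12075 / 418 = -28.89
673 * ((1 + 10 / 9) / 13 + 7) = 563974 / 117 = 4820.29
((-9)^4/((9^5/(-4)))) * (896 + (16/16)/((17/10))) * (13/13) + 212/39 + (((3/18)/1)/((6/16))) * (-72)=-845420/1989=-425.05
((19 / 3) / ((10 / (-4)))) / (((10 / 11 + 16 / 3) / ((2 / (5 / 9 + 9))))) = -1881 / 22145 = -0.08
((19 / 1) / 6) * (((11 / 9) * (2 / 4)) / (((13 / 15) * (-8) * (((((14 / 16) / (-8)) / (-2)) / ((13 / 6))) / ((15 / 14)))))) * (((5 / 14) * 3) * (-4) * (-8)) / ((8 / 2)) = -104500 / 1029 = -101.55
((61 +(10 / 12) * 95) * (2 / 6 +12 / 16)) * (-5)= -54665 / 72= -759.24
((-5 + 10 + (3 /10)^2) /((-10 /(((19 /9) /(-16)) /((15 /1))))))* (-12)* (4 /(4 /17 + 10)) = -164407 /7830000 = -0.02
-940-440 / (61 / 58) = -82860 / 61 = -1358.36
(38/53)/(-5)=-38/265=-0.14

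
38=38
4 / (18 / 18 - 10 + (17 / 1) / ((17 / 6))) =-1.33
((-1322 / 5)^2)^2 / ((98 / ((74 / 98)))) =56506388231336 / 1500625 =37655235.81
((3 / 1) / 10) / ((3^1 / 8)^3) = 256 / 45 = 5.69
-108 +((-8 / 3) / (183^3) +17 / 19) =-37414413287 / 349323759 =-107.11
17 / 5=3.40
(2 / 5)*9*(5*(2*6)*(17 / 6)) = 612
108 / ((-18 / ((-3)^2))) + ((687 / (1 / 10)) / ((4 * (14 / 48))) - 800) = 35242 / 7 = 5034.57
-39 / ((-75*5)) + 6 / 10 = 88 / 125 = 0.70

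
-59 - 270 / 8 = -371 / 4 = -92.75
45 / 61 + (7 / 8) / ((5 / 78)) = 17553 / 1220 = 14.39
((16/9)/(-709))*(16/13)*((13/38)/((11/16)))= -2048/1333629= -0.00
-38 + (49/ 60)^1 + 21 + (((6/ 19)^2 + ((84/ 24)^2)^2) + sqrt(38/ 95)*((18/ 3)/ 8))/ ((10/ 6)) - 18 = 56.20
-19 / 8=-2.38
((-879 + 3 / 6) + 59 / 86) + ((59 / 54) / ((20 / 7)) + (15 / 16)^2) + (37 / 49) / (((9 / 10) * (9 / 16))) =-191160383209 / 218453760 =-875.06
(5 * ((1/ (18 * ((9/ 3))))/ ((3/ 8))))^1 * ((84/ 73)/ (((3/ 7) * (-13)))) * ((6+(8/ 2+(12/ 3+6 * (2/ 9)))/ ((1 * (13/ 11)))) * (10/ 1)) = -21246400/ 2997891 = -7.09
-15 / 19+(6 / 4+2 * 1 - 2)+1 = 65 / 38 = 1.71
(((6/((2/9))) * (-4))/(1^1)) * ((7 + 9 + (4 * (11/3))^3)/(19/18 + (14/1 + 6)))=-6164352/379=-16264.78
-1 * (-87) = 87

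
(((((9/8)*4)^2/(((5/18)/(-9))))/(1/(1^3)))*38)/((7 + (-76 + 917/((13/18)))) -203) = -1620567/64850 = -24.99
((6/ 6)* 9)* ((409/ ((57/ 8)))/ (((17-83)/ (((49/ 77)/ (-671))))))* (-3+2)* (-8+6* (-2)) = 229040/ 1542629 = 0.15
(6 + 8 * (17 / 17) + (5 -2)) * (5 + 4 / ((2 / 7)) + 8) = 459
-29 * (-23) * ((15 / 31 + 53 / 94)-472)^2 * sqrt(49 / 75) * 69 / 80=8089927678635467 * sqrt(3) / 135862336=103135027.57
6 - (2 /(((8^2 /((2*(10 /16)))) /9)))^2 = 96279 /16384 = 5.88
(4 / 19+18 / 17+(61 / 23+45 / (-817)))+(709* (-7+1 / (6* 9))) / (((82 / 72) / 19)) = -82574.46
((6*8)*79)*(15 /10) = 5688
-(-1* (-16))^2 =-256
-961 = -961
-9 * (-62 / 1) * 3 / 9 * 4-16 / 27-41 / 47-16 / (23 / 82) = 20007443 / 29187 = 685.49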